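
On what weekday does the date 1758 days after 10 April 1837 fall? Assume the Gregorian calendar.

Apr 10, 1837 is a Monday.
1758 mod 7 = 1, so 1758 days after a Monday is Monday + 1 = Tuesday.

Tuesday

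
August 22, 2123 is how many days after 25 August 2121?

Aug 25, 2121 → Aug 25, 2122: 365 days.
Aug 25, 2122 → Sep 25, 2122: 31 days (August has 31).
Sep 25, 2122 → Oct 25, 2122: 30 days (September has 30).
Oct 25, 2122 → Nov 25, 2122: 31 days (October has 31).
Nov 25, 2122 → Dec 25, 2122: 30 days (November has 30).
Dec 25, 2122 → Jan 25, 2123: 31 days (December has 31).
Jan 25, 2123 → Feb 25, 2123: 31 days (January has 31).
Feb 25, 2123 → Mar 25, 2123: 28 days (February has 28).
Mar 25, 2123 → Apr 25, 2123: 31 days (March has 31).
Apr 25, 2123 → May 25, 2123: 30 days (April has 30).
May 25, 2123 → Jun 25, 2123: 31 days (May has 31).
Jun 25, 2123 → Jul 25, 2123: 30 days (June has 30).
Jul 25, 2123 → Aug 22, 2123: 28 days.
Total: 727 days.

727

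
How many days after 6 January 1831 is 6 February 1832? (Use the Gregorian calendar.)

396

Jan 6, 1831 → Feb 6, 1831: 31 days (January has 31).
Feb 6, 1831 → Mar 6, 1831: 28 days (February has 28).
Mar 6, 1831 → Apr 6, 1831: 31 days (March has 31).
Apr 6, 1831 → May 6, 1831: 30 days (April has 30).
May 6, 1831 → Jun 6, 1831: 31 days (May has 31).
Jun 6, 1831 → Jul 6, 1831: 30 days (June has 30).
Jul 6, 1831 → Aug 6, 1831: 31 days (July has 31).
Aug 6, 1831 → Sep 6, 1831: 31 days (August has 31).
Sep 6, 1831 → Oct 6, 1831: 30 days (September has 30).
Oct 6, 1831 → Nov 6, 1831: 31 days (October has 31).
Nov 6, 1831 → Dec 6, 1831: 30 days (November has 30).
Dec 6, 1831 → Jan 6, 1832: 31 days (December has 31).
Jan 6, 1832 → Feb 6, 1832: 31 days.
Total: 396 days.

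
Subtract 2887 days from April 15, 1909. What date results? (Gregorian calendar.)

−365 (one year) → Apr 15, 1908 (2522 left).
−366 (one year; includes Feb 29, 1908) → Apr 15, 1907 (2156 left).
−365 (one year) → Apr 15, 1906 (1791 left).
−365 (one year) → Apr 15, 1905 (1426 left).
−365 (one year) → Apr 15, 1904 (1061 left).
−366 (one year; includes Feb 29, 1904) → Apr 15, 1903 (695 left).
−365 (one year) → Apr 15, 1902 (330 left).
−15 → Mar 31, 1902 (end of Mar, 31 days; 315 left).
−31 → Feb 28, 1902 (end of Feb, 28 days; 284 left).
−28 → Jan 31, 1902 (end of Jan, 31 days; 256 left).
−31 → Dec 31, 1901 (end of Dec, 31 days; 225 left).
−31 → Nov 30, 1901 (end of Nov, 30 days; 194 left).
−30 → Oct 31, 1901 (end of Oct, 31 days; 164 left).
−31 → Sep 30, 1901 (end of Sep, 30 days; 133 left).
−30 → Aug 31, 1901 (end of Aug, 31 days; 103 left).
−31 → Jul 31, 1901 (end of Jul, 31 days; 72 left).
−31 → Jun 30, 1901 (end of Jun, 30 days; 41 left).
−30 → May 31, 1901 (end of May, 31 days; 11 left).
−11 → May 20, 1901.

May 20, 1901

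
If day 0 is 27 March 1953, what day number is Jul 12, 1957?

1568

Mar 27, 1953 → Mar 27, 1954: 365 days.
Mar 27, 1954 → Mar 27, 1955: 365 days.
Mar 27, 1955 → Mar 27, 1956: 366 days (Feb 29, 1956 is in that span).
Mar 27, 1956 → Mar 27, 1957: 365 days.
Mar 27, 1957 → Apr 27, 1957: 31 days (March has 31).
Apr 27, 1957 → May 27, 1957: 30 days (April has 30).
May 27, 1957 → Jun 27, 1957: 31 days (May has 31).
Jun 27, 1957 → Jul 12, 1957: 15 days.
Total: 1568 days.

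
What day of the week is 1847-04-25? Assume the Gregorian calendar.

January 1, 1847 is a Friday.
Jan 1, 1847 → Feb 1, 1847: 31 days (January has 31).
Feb 1, 1847 → Mar 1, 1847: 28 days (February has 28).
Mar 1, 1847 → Apr 1, 1847: 31 days (March has 31).
Apr 1, 1847 → Apr 25, 1847: 24 days.
Total: 114 days.
114 mod 7 = 2, so Friday + 2 = Sunday.

Sunday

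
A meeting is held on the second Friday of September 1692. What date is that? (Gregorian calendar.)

September 1, 1692 is a Monday.
The first Friday is therefore September 5 (4 days later).
The second Friday is 5 + 1×7 = September 12.

September 12, 1692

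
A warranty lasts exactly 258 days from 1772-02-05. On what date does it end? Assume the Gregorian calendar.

October 20, 1772

Feb has 29 days: +25 → Mar 1, 1772 (233 left).
Mar has 31 days: +31 → Apr 1, 1772 (202 left).
Apr has 30 days: +30 → May 1, 1772 (172 left).
May has 31 days: +31 → Jun 1, 1772 (141 left).
Jun has 30 days: +30 → Jul 1, 1772 (111 left).
Jul has 31 days: +31 → Aug 1, 1772 (80 left).
Aug has 31 days: +31 → Sep 1, 1772 (49 left).
Sep has 30 days: +30 → Oct 1, 1772 (19 left).
+19 → Oct 20, 1772.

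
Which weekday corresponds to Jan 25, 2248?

Tuesday

January 1, 2248 is a Saturday.
Jan 1, 2248 → Jan 25, 2248: 24 days.
Total: 24 days.
24 mod 7 = 3, so Saturday + 3 = Tuesday.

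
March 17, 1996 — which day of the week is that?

Sunday

Doomsday rule: the anchor day for the 1900s is Wednesday. For year 96: 96÷12 = 8 r 0, and 0÷4 = 0, so 8+0+0 = 8.
Wednesday + 8 ≡ Thursday — that's 1996's doomsday.
In March the doomsday date is Mar 14.
Mar 17 is 3 days after Mar 14; 3 mod 7 = 3, so Thursday + 3 = Sunday.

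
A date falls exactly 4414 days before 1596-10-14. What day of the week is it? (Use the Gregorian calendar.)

Thursday

First find the weekday of Oct 14, 1596. Doomsday rule: the anchor day for the 1500s is Wednesday. For year 96: 96÷12 = 8 r 0, and 0÷4 = 0, so 8+0+0 = 8.
Wednesday + 8 ≡ Thursday — that's 1596's doomsday.
In October the doomsday date is Oct 10.
Oct 14 is 4 days after Oct 10; 4 mod 7 = 4, so Thursday + 4 = Monday.
4414 mod 7 = 4, so 4414 days before a Monday is Monday − 4 = Thursday.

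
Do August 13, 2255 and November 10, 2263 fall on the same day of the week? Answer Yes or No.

From Aug 13, 2255 to Nov 10, 2263 is 3011 days.
3011 mod 7 = 1, so they are different weekdays.
(Aug 13, 2255 is a Monday; Nov 10, 2263 is a Tuesday.)

No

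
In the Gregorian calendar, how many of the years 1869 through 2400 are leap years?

Multiples of 4 in [1869,2400]: 133.
Of those, multiples of 100: 6 (not leap unless ÷400).
Multiples of 400: 2.
Leap years = 133 − 6 + 2 = 129.

129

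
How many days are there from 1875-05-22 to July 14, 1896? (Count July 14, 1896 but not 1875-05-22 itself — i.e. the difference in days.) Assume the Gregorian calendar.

May 22, 1875 → May 22, 1876: 366 days (Feb 29, 1876 is in that span).
May 22, 1876 → May 22, 1877: 365 days.
May 22, 1877 → May 22, 1878: 365 days.
May 22, 1878 → May 22, 1879: 365 days.
May 22, 1879 → May 22, 1880: 366 days (Feb 29, 1880 is in that span).
May 22, 1880 → May 22, 1881: 365 days.
May 22, 1881 → May 22, 1882: 365 days.
May 22, 1882 → May 22, 1883: 365 days.
May 22, 1883 → May 22, 1884: 366 days (Feb 29, 1884 is in that span).
May 22, 1884 → May 22, 1885: 365 days.
May 22, 1885 → May 22, 1886: 365 days.
May 22, 1886 → May 22, 1887: 365 days.
May 22, 1887 → May 22, 1888: 366 days (Feb 29, 1888 is in that span).
May 22, 1888 → May 22, 1889: 365 days.
May 22, 1889 → May 22, 1890: 365 days.
May 22, 1890 → May 22, 1891: 365 days.
May 22, 1891 → May 22, 1892: 366 days (Feb 29, 1892 is in that span).
May 22, 1892 → May 22, 1893: 365 days.
May 22, 1893 → May 22, 1894: 365 days.
May 22, 1894 → May 22, 1895: 365 days.
May 22, 1895 → May 22, 1896: 366 days (Feb 29, 1896 is in that span).
May 22, 1896 → Jun 22, 1896: 31 days (May has 31).
Jun 22, 1896 → Jul 14, 1896: 22 days.
Total: 7724 days.

7724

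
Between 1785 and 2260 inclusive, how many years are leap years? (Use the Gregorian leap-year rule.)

Multiples of 4 in [1785,2260]: 119.
Of those, multiples of 100: 5 (not leap unless ÷400).
Multiples of 400: 1.
Leap years = 119 − 5 + 1 = 115.

115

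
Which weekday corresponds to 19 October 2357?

Doomsday rule: the anchor day for the 2300s is Wednesday. For year 57: 57÷12 = 4 r 9, and 9÷4 = 2, so 4+9+2 = 15.
Wednesday + 15 ≡ Thursday — that's 2357's doomsday.
In October the doomsday date is Oct 10.
Oct 19 is 9 days after Oct 10; 9 mod 7 = 2, so Thursday + 2 = Saturday.

Saturday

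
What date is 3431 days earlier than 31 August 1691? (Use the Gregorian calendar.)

April 9, 1682

−365 (one year) → Aug 31, 1690 (3066 left).
−365 (one year) → Aug 31, 1689 (2701 left).
−365 (one year) → Aug 31, 1688 (2336 left).
−366 (one year; includes Feb 29, 1688) → Aug 31, 1687 (1970 left).
−365 (one year) → Aug 31, 1686 (1605 left).
−365 (one year) → Aug 31, 1685 (1240 left).
−365 (one year) → Aug 31, 1684 (875 left).
−366 (one year; includes Feb 29, 1684) → Aug 31, 1683 (509 left).
−365 (one year) → Aug 31, 1682 (144 left).
−31 → Jul 31, 1682 (end of Jul, 31 days; 113 left).
−31 → Jun 30, 1682 (end of Jun, 30 days; 82 left).
−30 → May 31, 1682 (end of May, 31 days; 52 left).
−31 → Apr 30, 1682 (end of Apr, 30 days; 21 left).
−21 → Apr 9, 1682.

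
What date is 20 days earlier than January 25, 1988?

−20 → Jan 5, 1988.

January 5, 1988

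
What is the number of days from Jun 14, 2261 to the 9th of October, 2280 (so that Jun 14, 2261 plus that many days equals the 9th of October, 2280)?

Jun 14, 2261 → Jun 14, 2262: 365 days.
Jun 14, 2262 → Jun 14, 2263: 365 days.
Jun 14, 2263 → Jun 14, 2264: 366 days (Feb 29, 2264 is in that span).
Jun 14, 2264 → Jun 14, 2265: 365 days.
Jun 14, 2265 → Jun 14, 2266: 365 days.
Jun 14, 2266 → Jun 14, 2267: 365 days.
Jun 14, 2267 → Jun 14, 2268: 366 days (Feb 29, 2268 is in that span).
Jun 14, 2268 → Jun 14, 2269: 365 days.
Jun 14, 2269 → Jun 14, 2270: 365 days.
Jun 14, 2270 → Jun 14, 2271: 365 days.
Jun 14, 2271 → Jun 14, 2272: 366 days (Feb 29, 2272 is in that span).
Jun 14, 2272 → Jun 14, 2273: 365 days.
Jun 14, 2273 → Jun 14, 2274: 365 days.
Jun 14, 2274 → Jun 14, 2275: 365 days.
Jun 14, 2275 → Jun 14, 2276: 366 days (Feb 29, 2276 is in that span).
Jun 14, 2276 → Jun 14, 2277: 365 days.
Jun 14, 2277 → Jun 14, 2278: 365 days.
Jun 14, 2278 → Jun 14, 2279: 365 days.
Jun 14, 2279 → Jun 14, 2280: 366 days (Feb 29, 2280 is in that span).
Jun 14, 2280 → Jul 14, 2280: 30 days (June has 30).
Jul 14, 2280 → Aug 14, 2280: 31 days (July has 31).
Aug 14, 2280 → Sep 14, 2280: 31 days (August has 31).
Sep 14, 2280 → Oct 9, 2280: 25 days.
Total: 7057 days.

7057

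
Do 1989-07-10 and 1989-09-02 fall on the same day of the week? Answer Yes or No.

No

From Jul 10, 1989 to Sep 2, 1989 is 54 days.
54 mod 7 = 5, so they are different weekdays.
(Jul 10, 1989 is a Monday; Sep 2, 1989 is a Saturday.)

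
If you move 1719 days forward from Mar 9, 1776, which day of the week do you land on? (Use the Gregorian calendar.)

First find the weekday of Mar 9, 1776. Doomsday rule: the anchor day for the 1700s is Sunday. For year 76: 76÷12 = 6 r 4, and 4÷4 = 1, so 6+4+1 = 11.
Sunday + 11 ≡ Thursday — that's 1776's doomsday.
In March the doomsday date is Mar 14.
Mar 9 is 5 days before Mar 14; 5 mod 7 = 5, so Thursday − 5 = Saturday.
1719 mod 7 = 4, so 1719 days after a Saturday is Saturday + 4 = Wednesday.

Wednesday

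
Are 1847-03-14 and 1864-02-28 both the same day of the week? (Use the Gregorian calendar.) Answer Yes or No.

From Mar 14, 1847 to Feb 28, 1864 is 6195 days.
6195 mod 7 = 0, so they are the same weekday.
(Mar 14, 1847 is a Sunday; Feb 28, 1864 is a Sunday.)

Yes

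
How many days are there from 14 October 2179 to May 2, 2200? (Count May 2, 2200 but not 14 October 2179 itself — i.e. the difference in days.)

7505

Oct 14, 2179 → Oct 14, 2180: 366 days (Feb 29, 2180 is in that span).
Oct 14, 2180 → Oct 14, 2181: 365 days.
Oct 14, 2181 → Oct 14, 2182: 365 days.
Oct 14, 2182 → Oct 14, 2183: 365 days.
Oct 14, 2183 → Oct 14, 2184: 366 days (Feb 29, 2184 is in that span).
Oct 14, 2184 → Oct 14, 2185: 365 days.
Oct 14, 2185 → Oct 14, 2186: 365 days.
Oct 14, 2186 → Oct 14, 2187: 365 days.
Oct 14, 2187 → Oct 14, 2188: 366 days (Feb 29, 2188 is in that span).
Oct 14, 2188 → Oct 14, 2189: 365 days.
Oct 14, 2189 → Oct 14, 2190: 365 days.
Oct 14, 2190 → Oct 14, 2191: 365 days.
Oct 14, 2191 → Oct 14, 2192: 366 days (Feb 29, 2192 is in that span).
Oct 14, 2192 → Oct 14, 2193: 365 days.
Oct 14, 2193 → Oct 14, 2194: 365 days.
Oct 14, 2194 → Oct 14, 2195: 365 days.
Oct 14, 2195 → Oct 14, 2196: 366 days (Feb 29, 2196 is in that span).
Oct 14, 2196 → Oct 14, 2197: 365 days.
Oct 14, 2197 → Oct 14, 2198: 365 days.
Oct 14, 2198 → Oct 14, 2199: 365 days.
Oct 14, 2199 → Nov 14, 2199: 31 days (October has 31).
Nov 14, 2199 → Dec 14, 2199: 30 days (November has 30).
Dec 14, 2199 → Jan 14, 2200: 31 days (December has 31).
Jan 14, 2200 → Feb 14, 2200: 31 days (January has 31).
Feb 14, 2200 → Mar 14, 2200: 28 days (February has 28).
Mar 14, 2200 → Apr 14, 2200: 31 days (March has 31).
Apr 14, 2200 → May 2, 2200: 18 days.
Total: 7505 days.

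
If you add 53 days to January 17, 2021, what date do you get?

March 11, 2021

Jan has 31 days: +15 → Feb 1, 2021 (38 left).
Feb has 28 days: +28 → Mar 1, 2021 (10 left).
+10 → Mar 11, 2021.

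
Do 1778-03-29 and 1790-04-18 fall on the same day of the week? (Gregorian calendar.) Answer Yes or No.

Yes

From Mar 29, 1778 to Apr 18, 1790 is 4403 days.
4403 mod 7 = 0, so they are the same weekday.
(Mar 29, 1778 is a Sunday; Apr 18, 1790 is a Sunday.)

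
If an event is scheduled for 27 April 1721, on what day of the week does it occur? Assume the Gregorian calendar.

Doomsday rule: the anchor day for the 1700s is Sunday. For year 21: 21÷12 = 1 r 9, and 9÷4 = 2, so 1+9+2 = 12.
Sunday + 12 ≡ Friday — that's 1721's doomsday.
In April the doomsday date is Apr 4.
Apr 27 is 23 days after Apr 4; 23 mod 7 = 2, so Friday + 2 = Sunday.

Sunday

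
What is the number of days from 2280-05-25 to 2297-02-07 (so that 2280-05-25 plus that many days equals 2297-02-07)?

May 25, 2280 → May 25, 2281: 365 days.
May 25, 2281 → May 25, 2282: 365 days.
May 25, 2282 → May 25, 2283: 365 days.
May 25, 2283 → May 25, 2284: 366 days (Feb 29, 2284 is in that span).
May 25, 2284 → May 25, 2285: 365 days.
May 25, 2285 → May 25, 2286: 365 days.
May 25, 2286 → May 25, 2287: 365 days.
May 25, 2287 → May 25, 2288: 366 days (Feb 29, 2288 is in that span).
May 25, 2288 → May 25, 2289: 365 days.
May 25, 2289 → May 25, 2290: 365 days.
May 25, 2290 → May 25, 2291: 365 days.
May 25, 2291 → May 25, 2292: 366 days (Feb 29, 2292 is in that span).
May 25, 2292 → May 25, 2293: 365 days.
May 25, 2293 → May 25, 2294: 365 days.
May 25, 2294 → May 25, 2295: 365 days.
May 25, 2295 → May 25, 2296: 366 days (Feb 29, 2296 is in that span).
May 25, 2296 → Jun 25, 2296: 31 days (May has 31).
Jun 25, 2296 → Jul 25, 2296: 30 days (June has 30).
Jul 25, 2296 → Aug 25, 2296: 31 days (July has 31).
Aug 25, 2296 → Sep 25, 2296: 31 days (August has 31).
Sep 25, 2296 → Oct 25, 2296: 30 days (September has 30).
Oct 25, 2296 → Nov 25, 2296: 31 days (October has 31).
Nov 25, 2296 → Dec 25, 2296: 30 days (November has 30).
Dec 25, 2296 → Jan 25, 2297: 31 days (December has 31).
Jan 25, 2297 → Feb 7, 2297: 13 days.
Total: 6102 days.

6102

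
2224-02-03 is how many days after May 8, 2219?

1732

May 8, 2219 → May 8, 2220: 366 days (Feb 29, 2220 is in that span).
May 8, 2220 → May 8, 2221: 365 days.
May 8, 2221 → May 8, 2222: 365 days.
May 8, 2222 → May 8, 2223: 365 days.
May 8, 2223 → Jun 8, 2223: 31 days (May has 31).
Jun 8, 2223 → Jul 8, 2223: 30 days (June has 30).
Jul 8, 2223 → Aug 8, 2223: 31 days (July has 31).
Aug 8, 2223 → Sep 8, 2223: 31 days (August has 31).
Sep 8, 2223 → Oct 8, 2223: 30 days (September has 30).
Oct 8, 2223 → Nov 8, 2223: 31 days (October has 31).
Nov 8, 2223 → Dec 8, 2223: 30 days (November has 30).
Dec 8, 2223 → Jan 8, 2224: 31 days (December has 31).
Jan 8, 2224 → Feb 3, 2224: 26 days.
Total: 1732 days.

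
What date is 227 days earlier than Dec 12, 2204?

April 29, 2204

−12 → Nov 30, 2204 (end of Nov, 30 days; 215 left).
−30 → Oct 31, 2204 (end of Oct, 31 days; 185 left).
−31 → Sep 30, 2204 (end of Sep, 30 days; 154 left).
−30 → Aug 31, 2204 (end of Aug, 31 days; 124 left).
−31 → Jul 31, 2204 (end of Jul, 31 days; 93 left).
−31 → Jun 30, 2204 (end of Jun, 30 days; 62 left).
−30 → May 31, 2204 (end of May, 31 days; 32 left).
−31 → Apr 30, 2204 (end of Apr, 30 days; 1 left).
−1 → Apr 29, 2204.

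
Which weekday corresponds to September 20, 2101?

Tuesday

Doomsday rule: the anchor day for the 2100s is Sunday. For year 01: 1÷12 = 0 r 1, and 1÷4 = 0, so 0+1+0 = 1.
Sunday + 1 ≡ Monday — that's 2101's doomsday.
In September the doomsday date is Sep 5.
Sep 20 is 15 days after Sep 5; 15 mod 7 = 1, so Monday + 1 = Tuesday.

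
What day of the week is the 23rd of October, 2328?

Tuesday

Doomsday rule: the anchor day for the 2300s is Wednesday. For year 28: 28÷12 = 2 r 4, and 4÷4 = 1, so 2+4+1 = 7.
Wednesday + 7 ≡ Wednesday — that's 2328's doomsday.
In October the doomsday date is Oct 10.
Oct 23 is 13 days after Oct 10; 13 mod 7 = 6, so Wednesday + 6 = Tuesday.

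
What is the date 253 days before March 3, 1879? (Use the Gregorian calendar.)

−3 → Feb 28, 1879 (end of Feb, 28 days; 250 left).
−28 → Jan 31, 1879 (end of Jan, 31 days; 222 left).
−31 → Dec 31, 1878 (end of Dec, 31 days; 191 left).
−31 → Nov 30, 1878 (end of Nov, 30 days; 160 left).
−30 → Oct 31, 1878 (end of Oct, 31 days; 130 left).
−31 → Sep 30, 1878 (end of Sep, 30 days; 99 left).
−30 → Aug 31, 1878 (end of Aug, 31 days; 69 left).
−31 → Jul 31, 1878 (end of Jul, 31 days; 38 left).
−31 → Jun 30, 1878 (end of Jun, 30 days; 7 left).
−7 → Jun 23, 1878.

June 23, 1878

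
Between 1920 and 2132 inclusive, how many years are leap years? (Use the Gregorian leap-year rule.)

Multiples of 4 in [1920,2132]: 54.
Of those, multiples of 100: 2 (not leap unless ÷400).
Multiples of 400: 1.
Leap years = 54 − 2 + 1 = 53.

53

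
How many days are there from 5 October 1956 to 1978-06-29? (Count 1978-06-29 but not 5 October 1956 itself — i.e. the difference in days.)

Oct 5, 1956 → Oct 5, 1957: 365 days.
Oct 5, 1957 → Oct 5, 1958: 365 days.
Oct 5, 1958 → Oct 5, 1959: 365 days.
Oct 5, 1959 → Oct 5, 1960: 366 days (Feb 29, 1960 is in that span).
Oct 5, 1960 → Oct 5, 1961: 365 days.
Oct 5, 1961 → Oct 5, 1962: 365 days.
Oct 5, 1962 → Oct 5, 1963: 365 days.
Oct 5, 1963 → Oct 5, 1964: 366 days (Feb 29, 1964 is in that span).
Oct 5, 1964 → Oct 5, 1965: 365 days.
Oct 5, 1965 → Oct 5, 1966: 365 days.
Oct 5, 1966 → Oct 5, 1967: 365 days.
Oct 5, 1967 → Oct 5, 1968: 366 days (Feb 29, 1968 is in that span).
Oct 5, 1968 → Oct 5, 1969: 365 days.
Oct 5, 1969 → Oct 5, 1970: 365 days.
Oct 5, 1970 → Oct 5, 1971: 365 days.
Oct 5, 1971 → Oct 5, 1972: 366 days (Feb 29, 1972 is in that span).
Oct 5, 1972 → Oct 5, 1973: 365 days.
Oct 5, 1973 → Oct 5, 1974: 365 days.
Oct 5, 1974 → Oct 5, 1975: 365 days.
Oct 5, 1975 → Oct 5, 1976: 366 days (Feb 29, 1976 is in that span).
Oct 5, 1976 → Oct 5, 1977: 365 days.
Oct 5, 1977 → Nov 5, 1977: 31 days (October has 31).
Nov 5, 1977 → Dec 5, 1977: 30 days (November has 30).
Dec 5, 1977 → Jan 5, 1978: 31 days (December has 31).
Jan 5, 1978 → Feb 5, 1978: 31 days (January has 31).
Feb 5, 1978 → Mar 5, 1978: 28 days (February has 28).
Mar 5, 1978 → Apr 5, 1978: 31 days (March has 31).
Apr 5, 1978 → May 5, 1978: 30 days (April has 30).
May 5, 1978 → Jun 5, 1978: 31 days (May has 31).
Jun 5, 1978 → Jun 29, 1978: 24 days.
Total: 7937 days.

7937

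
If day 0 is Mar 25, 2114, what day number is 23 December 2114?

Mar 25, 2114 → Apr 25, 2114: 31 days (March has 31).
Apr 25, 2114 → May 25, 2114: 30 days (April has 30).
May 25, 2114 → Jun 25, 2114: 31 days (May has 31).
Jun 25, 2114 → Jul 25, 2114: 30 days (June has 30).
Jul 25, 2114 → Aug 25, 2114: 31 days (July has 31).
Aug 25, 2114 → Sep 25, 2114: 31 days (August has 31).
Sep 25, 2114 → Oct 25, 2114: 30 days (September has 30).
Oct 25, 2114 → Nov 25, 2114: 31 days (October has 31).
Nov 25, 2114 → Dec 23, 2114: 28 days.
Total: 273 days.

273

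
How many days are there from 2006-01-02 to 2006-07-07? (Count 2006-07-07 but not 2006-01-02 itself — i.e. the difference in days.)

Jan 2, 2006 → Feb 2, 2006: 31 days (January has 31).
Feb 2, 2006 → Mar 2, 2006: 28 days (February has 28).
Mar 2, 2006 → Apr 2, 2006: 31 days (March has 31).
Apr 2, 2006 → May 2, 2006: 30 days (April has 30).
May 2, 2006 → Jun 2, 2006: 31 days (May has 31).
Jun 2, 2006 → Jul 2, 2006: 30 days (June has 30).
Jul 2, 2006 → Jul 7, 2006: 5 days.
Total: 186 days.

186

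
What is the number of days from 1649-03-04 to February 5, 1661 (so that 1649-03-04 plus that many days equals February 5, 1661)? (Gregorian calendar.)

Mar 4, 1649 → Mar 4, 1650: 365 days.
Mar 4, 1650 → Mar 4, 1651: 365 days.
Mar 4, 1651 → Mar 4, 1652: 366 days (Feb 29, 1652 is in that span).
Mar 4, 1652 → Mar 4, 1653: 365 days.
Mar 4, 1653 → Mar 4, 1654: 365 days.
Mar 4, 1654 → Mar 4, 1655: 365 days.
Mar 4, 1655 → Mar 4, 1656: 366 days (Feb 29, 1656 is in that span).
Mar 4, 1656 → Mar 4, 1657: 365 days.
Mar 4, 1657 → Mar 4, 1658: 365 days.
Mar 4, 1658 → Mar 4, 1659: 365 days.
Mar 4, 1659 → Mar 4, 1660: 366 days (Feb 29, 1660 is in that span).
Mar 4, 1660 → Apr 4, 1660: 31 days (March has 31).
Apr 4, 1660 → May 4, 1660: 30 days (April has 30).
May 4, 1660 → Jun 4, 1660: 31 days (May has 31).
Jun 4, 1660 → Jul 4, 1660: 30 days (June has 30).
Jul 4, 1660 → Aug 4, 1660: 31 days (July has 31).
Aug 4, 1660 → Sep 4, 1660: 31 days (August has 31).
Sep 4, 1660 → Oct 4, 1660: 30 days (September has 30).
Oct 4, 1660 → Nov 4, 1660: 31 days (October has 31).
Nov 4, 1660 → Dec 4, 1660: 30 days (November has 30).
Dec 4, 1660 → Jan 4, 1661: 31 days (December has 31).
Jan 4, 1661 → Feb 4, 1661: 31 days (January has 31).
Feb 4, 1661 → Feb 5, 1661: 1 days.
Total: 4356 days.

4356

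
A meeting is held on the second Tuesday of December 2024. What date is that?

December 1, 2024 is a Sunday.
The first Tuesday is therefore December 3 (2 days later).
The second Tuesday is 3 + 1×7 = December 10.

December 10, 2024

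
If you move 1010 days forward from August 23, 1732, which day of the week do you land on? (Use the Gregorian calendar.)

Monday

First find the weekday of Aug 23, 1732. Doomsday rule: the anchor day for the 1700s is Sunday. For year 32: 32÷12 = 2 r 8, and 8÷4 = 2, so 2+8+2 = 12.
Sunday + 12 ≡ Friday — that's 1732's doomsday.
In August the doomsday date is Aug 8.
Aug 23 is 15 days after Aug 8; 15 mod 7 = 1, so Friday + 1 = Saturday.
1010 mod 7 = 2, so 1010 days after a Saturday is Saturday + 2 = Monday.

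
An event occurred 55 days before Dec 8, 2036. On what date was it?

−8 → Nov 30, 2036 (end of Nov, 30 days; 47 left).
−30 → Oct 31, 2036 (end of Oct, 31 days; 17 left).
−17 → Oct 14, 2036.

October 14, 2036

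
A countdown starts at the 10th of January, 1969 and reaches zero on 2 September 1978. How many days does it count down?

3522

Jan 10, 1969 → Jan 10, 1970: 365 days.
Jan 10, 1970 → Jan 10, 1971: 365 days.
Jan 10, 1971 → Jan 10, 1972: 365 days.
Jan 10, 1972 → Jan 10, 1973: 366 days (Feb 29, 1972 is in that span).
Jan 10, 1973 → Jan 10, 1974: 365 days.
Jan 10, 1974 → Jan 10, 1975: 365 days.
Jan 10, 1975 → Jan 10, 1976: 365 days.
Jan 10, 1976 → Jan 10, 1977: 366 days (Feb 29, 1976 is in that span).
Jan 10, 1977 → Jan 10, 1978: 365 days.
Jan 10, 1978 → Feb 10, 1978: 31 days (January has 31).
Feb 10, 1978 → Mar 10, 1978: 28 days (February has 28).
Mar 10, 1978 → Apr 10, 1978: 31 days (March has 31).
Apr 10, 1978 → May 10, 1978: 30 days (April has 30).
May 10, 1978 → Jun 10, 1978: 31 days (May has 31).
Jun 10, 1978 → Jul 10, 1978: 30 days (June has 30).
Jul 10, 1978 → Aug 10, 1978: 31 days (July has 31).
Aug 10, 1978 → Sep 2, 1978: 23 days.
Total: 3522 days.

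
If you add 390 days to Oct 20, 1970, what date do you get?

November 14, 1971

Oct has 31 days: +12 → Nov 1, 1970 (378 left).
Nov has 30 days: +30 → Dec 1, 1970 (348 left).
Dec has 31 days: +31 → Jan 1, 1971 (317 left).
Jan has 31 days: +31 → Feb 1, 1971 (286 left).
Feb has 28 days: +28 → Mar 1, 1971 (258 left).
Mar has 31 days: +31 → Apr 1, 1971 (227 left).
Apr has 30 days: +30 → May 1, 1971 (197 left).
May has 31 days: +31 → Jun 1, 1971 (166 left).
Jun has 30 days: +30 → Jul 1, 1971 (136 left).
Jul has 31 days: +31 → Aug 1, 1971 (105 left).
Aug has 31 days: +31 → Sep 1, 1971 (74 left).
Sep has 30 days: +30 → Oct 1, 1971 (44 left).
Oct has 31 days: +31 → Nov 1, 1971 (13 left).
+13 → Nov 14, 1971.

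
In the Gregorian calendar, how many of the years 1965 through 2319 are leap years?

Multiples of 4 in [1965,2319]: 88.
Of those, multiples of 100: 4 (not leap unless ÷400).
Multiples of 400: 1.
Leap years = 88 − 4 + 1 = 85.

85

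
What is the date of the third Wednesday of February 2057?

February 21, 2057

February 1, 2057 is a Thursday.
The first Wednesday is therefore February 7 (6 days later).
The third Wednesday is 7 + 2×7 = February 21.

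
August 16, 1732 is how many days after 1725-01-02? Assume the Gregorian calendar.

2783

Jan 2, 1725 → Jan 2, 1726: 365 days.
Jan 2, 1726 → Jan 2, 1727: 365 days.
Jan 2, 1727 → Jan 2, 1728: 365 days.
Jan 2, 1728 → Jan 2, 1729: 366 days (Feb 29, 1728 is in that span).
Jan 2, 1729 → Jan 2, 1730: 365 days.
Jan 2, 1730 → Jan 2, 1731: 365 days.
Jan 2, 1731 → Jan 2, 1732: 365 days.
Jan 2, 1732 → Feb 2, 1732: 31 days (January has 31).
Feb 2, 1732 → Mar 2, 1732: 29 days (February has 29).
Mar 2, 1732 → Apr 2, 1732: 31 days (March has 31).
Apr 2, 1732 → May 2, 1732: 30 days (April has 30).
May 2, 1732 → Jun 2, 1732: 31 days (May has 31).
Jun 2, 1732 → Jul 2, 1732: 30 days (June has 30).
Jul 2, 1732 → Aug 2, 1732: 31 days (July has 31).
Aug 2, 1732 → Aug 16, 1732: 14 days.
Total: 2783 days.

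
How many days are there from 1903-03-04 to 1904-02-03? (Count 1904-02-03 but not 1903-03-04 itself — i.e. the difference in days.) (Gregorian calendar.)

336

Mar 4, 1903 → Apr 4, 1903: 31 days (March has 31).
Apr 4, 1903 → May 4, 1903: 30 days (April has 30).
May 4, 1903 → Jun 4, 1903: 31 days (May has 31).
Jun 4, 1903 → Jul 4, 1903: 30 days (June has 30).
Jul 4, 1903 → Aug 4, 1903: 31 days (July has 31).
Aug 4, 1903 → Sep 4, 1903: 31 days (August has 31).
Sep 4, 1903 → Oct 4, 1903: 30 days (September has 30).
Oct 4, 1903 → Nov 4, 1903: 31 days (October has 31).
Nov 4, 1903 → Dec 4, 1903: 30 days (November has 30).
Dec 4, 1903 → Jan 4, 1904: 31 days (December has 31).
Jan 4, 1904 → Feb 3, 1904: 30 days.
Total: 336 days.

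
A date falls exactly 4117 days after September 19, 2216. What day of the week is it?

Friday

First find the weekday of Sep 19, 2216. Doomsday rule: the anchor day for the 2200s is Friday. For year 16: 16÷12 = 1 r 4, and 4÷4 = 1, so 1+4+1 = 6.
Friday + 6 ≡ Thursday — that's 2216's doomsday.
In September the doomsday date is Sep 5.
Sep 19 is 14 days after Sep 5; 14 mod 7 = 0, so Thursday + 0 = Thursday.
4117 mod 7 = 1, so 4117 days after a Thursday is Thursday + 1 = Friday.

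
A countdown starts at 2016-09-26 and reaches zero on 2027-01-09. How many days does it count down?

3757

Sep 26, 2016 → Sep 26, 2017: 365 days.
Sep 26, 2017 → Sep 26, 2018: 365 days.
Sep 26, 2018 → Sep 26, 2019: 365 days.
Sep 26, 2019 → Sep 26, 2020: 366 days (Feb 29, 2020 is in that span).
Sep 26, 2020 → Sep 26, 2021: 365 days.
Sep 26, 2021 → Sep 26, 2022: 365 days.
Sep 26, 2022 → Sep 26, 2023: 365 days.
Sep 26, 2023 → Sep 26, 2024: 366 days (Feb 29, 2024 is in that span).
Sep 26, 2024 → Sep 26, 2025: 365 days.
Sep 26, 2025 → Sep 26, 2026: 365 days.
Sep 26, 2026 → Oct 26, 2026: 30 days (September has 30).
Oct 26, 2026 → Nov 26, 2026: 31 days (October has 31).
Nov 26, 2026 → Dec 26, 2026: 30 days (November has 30).
Dec 26, 2026 → Jan 9, 2027: 14 days.
Total: 3757 days.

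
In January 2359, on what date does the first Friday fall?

January 1, 2359 is a Thursday.
The first Friday is therefore January 2 (1 days later).

January 2, 2359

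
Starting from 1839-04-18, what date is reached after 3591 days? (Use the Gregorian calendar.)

+366 (one year; includes Feb 29, 1840) → Apr 18, 1840 (3225 left).
+365 (one year) → Apr 18, 1841 (2860 left).
+365 (one year) → Apr 18, 1842 (2495 left).
+365 (one year) → Apr 18, 1843 (2130 left).
+366 (one year; includes Feb 29, 1844) → Apr 18, 1844 (1764 left).
+365 (one year) → Apr 18, 1845 (1399 left).
+365 (one year) → Apr 18, 1846 (1034 left).
+365 (one year) → Apr 18, 1847 (669 left).
+366 (one year; includes Feb 29, 1848) → Apr 18, 1848 (303 left).
Apr has 30 days: +13 → May 1, 1848 (290 left).
May has 31 days: +31 → Jun 1, 1848 (259 left).
Jun has 30 days: +30 → Jul 1, 1848 (229 left).
Jul has 31 days: +31 → Aug 1, 1848 (198 left).
Aug has 31 days: +31 → Sep 1, 1848 (167 left).
Sep has 30 days: +30 → Oct 1, 1848 (137 left).
Oct has 31 days: +31 → Nov 1, 1848 (106 left).
Nov has 30 days: +30 → Dec 1, 1848 (76 left).
Dec has 31 days: +31 → Jan 1, 1849 (45 left).
Jan has 31 days: +31 → Feb 1, 1849 (14 left).
+14 → Feb 15, 1849.

February 15, 1849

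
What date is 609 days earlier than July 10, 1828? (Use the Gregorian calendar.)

November 9, 1826

−366 (one year; includes Feb 29, 1828) → Jul 10, 1827 (243 left).
−10 → Jun 30, 1827 (end of Jun, 30 days; 233 left).
−30 → May 31, 1827 (end of May, 31 days; 203 left).
−31 → Apr 30, 1827 (end of Apr, 30 days; 172 left).
−30 → Mar 31, 1827 (end of Mar, 31 days; 142 left).
−31 → Feb 28, 1827 (end of Feb, 28 days; 111 left).
−28 → Jan 31, 1827 (end of Jan, 31 days; 83 left).
−31 → Dec 31, 1826 (end of Dec, 31 days; 52 left).
−31 → Nov 30, 1826 (end of Nov, 30 days; 21 left).
−21 → Nov 9, 1826.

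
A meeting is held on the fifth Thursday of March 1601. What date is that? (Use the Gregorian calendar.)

March 1, 1601 is a Thursday.
The first Thursday is therefore March 1 (same day).
The fifth Thursday is 1 + 4×7 = March 29.

March 29, 1601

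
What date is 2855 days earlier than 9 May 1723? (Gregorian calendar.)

−365 (one year) → May 9, 1722 (2490 left).
−365 (one year) → May 9, 1721 (2125 left).
−365 (one year) → May 9, 1720 (1760 left).
−366 (one year; includes Feb 29, 1720) → May 9, 1719 (1394 left).
−365 (one year) → May 9, 1718 (1029 left).
−365 (one year) → May 9, 1717 (664 left).
−365 (one year) → May 9, 1716 (299 left).
−9 → Apr 30, 1716 (end of Apr, 30 days; 290 left).
−30 → Mar 31, 1716 (end of Mar, 31 days; 260 left).
−31 → Feb 29, 1716 (end of Feb, 29 days; 229 left).
−29 → Jan 31, 1716 (end of Jan, 31 days; 200 left).
−31 → Dec 31, 1715 (end of Dec, 31 days; 169 left).
−31 → Nov 30, 1715 (end of Nov, 30 days; 138 left).
−30 → Oct 31, 1715 (end of Oct, 31 days; 108 left).
−31 → Sep 30, 1715 (end of Sep, 30 days; 77 left).
−30 → Aug 31, 1715 (end of Aug, 31 days; 47 left).
−31 → Jul 31, 1715 (end of Jul, 31 days; 16 left).
−16 → Jul 15, 1715.

July 15, 1715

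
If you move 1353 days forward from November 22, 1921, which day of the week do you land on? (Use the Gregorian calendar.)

Thursday

Nov 22, 1921 is a Tuesday.
1353 mod 7 = 2, so 1353 days after a Tuesday is Tuesday + 2 = Thursday.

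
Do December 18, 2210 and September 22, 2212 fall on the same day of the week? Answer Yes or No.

Yes

From Dec 18, 2210 to Sep 22, 2212 is 644 days.
644 mod 7 = 0, so they are the same weekday.
(Dec 18, 2210 is a Tuesday; Sep 22, 2212 is a Tuesday.)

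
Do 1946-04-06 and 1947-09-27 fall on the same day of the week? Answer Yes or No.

Yes

From Apr 6, 1946 to Sep 27, 1947 is 539 days.
539 mod 7 = 0, so they are the same weekday.
(Apr 6, 1946 is a Saturday; Sep 27, 1947 is a Saturday.)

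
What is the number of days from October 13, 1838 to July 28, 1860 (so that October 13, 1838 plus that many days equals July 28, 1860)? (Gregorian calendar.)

Oct 13, 1838 → Oct 13, 1839: 365 days.
Oct 13, 1839 → Oct 13, 1840: 366 days (Feb 29, 1840 is in that span).
Oct 13, 1840 → Oct 13, 1841: 365 days.
Oct 13, 1841 → Oct 13, 1842: 365 days.
Oct 13, 1842 → Oct 13, 1843: 365 days.
Oct 13, 1843 → Oct 13, 1844: 366 days (Feb 29, 1844 is in that span).
Oct 13, 1844 → Oct 13, 1845: 365 days.
Oct 13, 1845 → Oct 13, 1846: 365 days.
Oct 13, 1846 → Oct 13, 1847: 365 days.
Oct 13, 1847 → Oct 13, 1848: 366 days (Feb 29, 1848 is in that span).
Oct 13, 1848 → Oct 13, 1849: 365 days.
Oct 13, 1849 → Oct 13, 1850: 365 days.
Oct 13, 1850 → Oct 13, 1851: 365 days.
Oct 13, 1851 → Oct 13, 1852: 366 days (Feb 29, 1852 is in that span).
Oct 13, 1852 → Oct 13, 1853: 365 days.
Oct 13, 1853 → Oct 13, 1854: 365 days.
Oct 13, 1854 → Oct 13, 1855: 365 days.
Oct 13, 1855 → Oct 13, 1856: 366 days (Feb 29, 1856 is in that span).
Oct 13, 1856 → Oct 13, 1857: 365 days.
Oct 13, 1857 → Oct 13, 1858: 365 days.
Oct 13, 1858 → Oct 13, 1859: 365 days.
Oct 13, 1859 → Nov 13, 1859: 31 days (October has 31).
Nov 13, 1859 → Dec 13, 1859: 30 days (November has 30).
Dec 13, 1859 → Jan 13, 1860: 31 days (December has 31).
Jan 13, 1860 → Feb 13, 1860: 31 days (January has 31).
Feb 13, 1860 → Mar 13, 1860: 29 days (February has 29).
Mar 13, 1860 → Apr 13, 1860: 31 days (March has 31).
Apr 13, 1860 → May 13, 1860: 30 days (April has 30).
May 13, 1860 → Jun 13, 1860: 31 days (May has 31).
Jun 13, 1860 → Jul 13, 1860: 30 days (June has 30).
Jul 13, 1860 → Jul 28, 1860: 15 days.
Total: 7959 days.

7959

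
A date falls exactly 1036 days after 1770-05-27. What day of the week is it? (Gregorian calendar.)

Sunday

First find the weekday of May 27, 1770. Doomsday rule: the anchor day for the 1700s is Sunday. For year 70: 70÷12 = 5 r 10, and 10÷4 = 2, so 5+10+2 = 17.
Sunday + 17 ≡ Wednesday — that's 1770's doomsday.
In May the doomsday date is May 9.
May 27 is 18 days after May 9; 18 mod 7 = 4, so Wednesday + 4 = Sunday.
1036 mod 7 = 0, so 1036 days after a Sunday is Sunday + 0 = Sunday.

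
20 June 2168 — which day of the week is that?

Monday

January 1, 2168 is a Friday.
Jan 1, 2168 → Feb 1, 2168: 31 days (January has 31).
Feb 1, 2168 → Mar 1, 2168: 29 days (February has 29).
Mar 1, 2168 → Apr 1, 2168: 31 days (March has 31).
Apr 1, 2168 → May 1, 2168: 30 days (April has 30).
May 1, 2168 → Jun 1, 2168: 31 days (May has 31).
Jun 1, 2168 → Jun 20, 2168: 19 days.
Total: 171 days.
171 mod 7 = 3, so Friday + 3 = Monday.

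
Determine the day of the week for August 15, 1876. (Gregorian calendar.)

Doomsday rule: the anchor day for the 1800s is Friday. For year 76: 76÷12 = 6 r 4, and 4÷4 = 1, so 6+4+1 = 11.
Friday + 11 ≡ Tuesday — that's 1876's doomsday.
In August the doomsday date is Aug 8.
Aug 15 is 7 days after Aug 8; 7 mod 7 = 0, so Tuesday + 0 = Tuesday.

Tuesday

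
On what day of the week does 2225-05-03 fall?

Doomsday rule: the anchor day for the 2200s is Friday. For year 25: 25÷12 = 2 r 1, and 1÷4 = 0, so 2+1+0 = 3.
Friday + 3 ≡ Monday — that's 2225's doomsday.
In May the doomsday date is May 9.
May 3 is 6 days before May 9; 6 mod 7 = 6, so Monday − 6 = Tuesday.

Tuesday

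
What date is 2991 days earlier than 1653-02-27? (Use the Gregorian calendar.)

−366 (one year; includes Feb 29, 1652) → Feb 27, 1652 (2625 left).
−365 (one year) → Feb 27, 1651 (2260 left).
−365 (one year) → Feb 27, 1650 (1895 left).
−365 (one year) → Feb 27, 1649 (1530 left).
−366 (one year; includes Feb 29, 1648) → Feb 27, 1648 (1164 left).
−365 (one year) → Feb 27, 1647 (799 left).
−365 (one year) → Feb 27, 1646 (434 left).
−365 (one year) → Feb 27, 1645 (69 left).
−27 → Jan 31, 1645 (end of Jan, 31 days; 42 left).
−31 → Dec 31, 1644 (end of Dec, 31 days; 11 left).
−11 → Dec 20, 1644.

December 20, 1644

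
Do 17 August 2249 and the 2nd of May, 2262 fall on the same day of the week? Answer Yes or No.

Yes

From Aug 17, 2249 to May 2, 2262 is 4641 days.
4641 mod 7 = 0, so they are the same weekday.
(Aug 17, 2249 is a Friday; May 2, 2262 is a Friday.)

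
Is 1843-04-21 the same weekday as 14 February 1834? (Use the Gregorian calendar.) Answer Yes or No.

From Feb 14, 1834 to Apr 21, 1843 is 3353 days.
3353 mod 7 = 0, so they are the same weekday.
(Feb 14, 1834 is a Friday; Apr 21, 1843 is a Friday.)

Yes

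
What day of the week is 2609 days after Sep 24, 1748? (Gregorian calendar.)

Sunday

First find the weekday of Sep 24, 1748. Doomsday rule: the anchor day for the 1700s is Sunday. For year 48: 48÷12 = 4 r 0, and 0÷4 = 0, so 4+0+0 = 4.
Sunday + 4 ≡ Thursday — that's 1748's doomsday.
In September the doomsday date is Sep 5.
Sep 24 is 19 days after Sep 5; 19 mod 7 = 5, so Thursday + 5 = Tuesday.
2609 mod 7 = 5, so 2609 days after a Tuesday is Tuesday + 5 = Sunday.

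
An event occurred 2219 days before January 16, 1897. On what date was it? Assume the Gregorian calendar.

December 20, 1890

−366 (one year; includes Feb 29, 1896) → Jan 16, 1896 (1853 left).
−365 (one year) → Jan 16, 1895 (1488 left).
−365 (one year) → Jan 16, 1894 (1123 left).
−365 (one year) → Jan 16, 1893 (758 left).
−366 (one year; includes Feb 29, 1892) → Jan 16, 1892 (392 left).
−16 → Dec 31, 1891 (end of Dec, 31 days; 376 left).
−31 → Nov 30, 1891 (end of Nov, 30 days; 345 left).
−30 → Oct 31, 1891 (end of Oct, 31 days; 315 left).
−31 → Sep 30, 1891 (end of Sep, 30 days; 284 left).
−30 → Aug 31, 1891 (end of Aug, 31 days; 254 left).
−31 → Jul 31, 1891 (end of Jul, 31 days; 223 left).
−31 → Jun 30, 1891 (end of Jun, 30 days; 192 left).
−30 → May 31, 1891 (end of May, 31 days; 162 left).
−31 → Apr 30, 1891 (end of Apr, 30 days; 131 left).
−30 → Mar 31, 1891 (end of Mar, 31 days; 101 left).
−31 → Feb 28, 1891 (end of Feb, 28 days; 70 left).
−28 → Jan 31, 1891 (end of Jan, 31 days; 42 left).
−31 → Dec 31, 1890 (end of Dec, 31 days; 11 left).
−11 → Dec 20, 1890.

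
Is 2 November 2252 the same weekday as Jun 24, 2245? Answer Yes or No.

From Jun 24, 2245 to Nov 2, 2252 is 2688 days.
2688 mod 7 = 0, so they are the same weekday.
(Jun 24, 2245 is a Tuesday; Nov 2, 2252 is a Tuesday.)

Yes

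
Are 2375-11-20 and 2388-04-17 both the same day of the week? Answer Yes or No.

No

From Nov 20, 2375 to Apr 17, 2388 is 4532 days.
4532 mod 7 = 3, so they are different weekdays.
(Nov 20, 2375 is a Thursday; Apr 17, 2388 is a Sunday.)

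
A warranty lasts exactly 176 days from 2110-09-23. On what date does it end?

Sep has 30 days: +8 → Oct 1, 2110 (168 left).
Oct has 31 days: +31 → Nov 1, 2110 (137 left).
Nov has 30 days: +30 → Dec 1, 2110 (107 left).
Dec has 31 days: +31 → Jan 1, 2111 (76 left).
Jan has 31 days: +31 → Feb 1, 2111 (45 left).
Feb has 28 days: +28 → Mar 1, 2111 (17 left).
+17 → Mar 18, 2111.

March 18, 2111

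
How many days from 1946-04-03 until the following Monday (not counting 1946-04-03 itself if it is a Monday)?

5

Apr 3, 1946 is a Wednesday.
From Wednesday to the next Monday is 5 days.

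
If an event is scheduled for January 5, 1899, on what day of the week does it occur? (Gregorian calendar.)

Thursday

Doomsday rule: the anchor day for the 1800s is Friday. For year 99: 99÷12 = 8 r 3, and 3÷4 = 0, so 8+3+0 = 11.
Friday + 11 ≡ Tuesday — that's 1899's doomsday.
In January the doomsday date is Jan 3 (1899 is not a leap year).
Jan 5 is 2 days after Jan 3; 2 mod 7 = 2, so Tuesday + 2 = Thursday.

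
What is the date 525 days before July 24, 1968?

−366 (one year; includes Feb 29, 1968) → Jul 24, 1967 (159 left).
−24 → Jun 30, 1967 (end of Jun, 30 days; 135 left).
−30 → May 31, 1967 (end of May, 31 days; 105 left).
−31 → Apr 30, 1967 (end of Apr, 30 days; 74 left).
−30 → Mar 31, 1967 (end of Mar, 31 days; 44 left).
−31 → Feb 28, 1967 (end of Feb, 28 days; 13 left).
−13 → Feb 15, 1967.

February 15, 1967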